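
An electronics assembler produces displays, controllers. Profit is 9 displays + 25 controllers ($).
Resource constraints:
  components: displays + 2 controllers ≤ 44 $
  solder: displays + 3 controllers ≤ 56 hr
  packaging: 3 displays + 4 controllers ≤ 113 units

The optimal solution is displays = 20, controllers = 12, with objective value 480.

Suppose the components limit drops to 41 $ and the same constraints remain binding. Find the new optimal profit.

474

Binding: components and solder. Non-binding: packaging (5 unused).
Since packaging is not tight, its dual is 0.
The binding rows give the dual system: 1·y_components + 1·y_solder = 9 and 2·y_components + 3·y_solder = 25.
This yields shadow prices y_components = 2, y_solder = 7.
Δz = y_components·Δb = 2 × (-3) = -6, so new z* = 480 − 6 = 474.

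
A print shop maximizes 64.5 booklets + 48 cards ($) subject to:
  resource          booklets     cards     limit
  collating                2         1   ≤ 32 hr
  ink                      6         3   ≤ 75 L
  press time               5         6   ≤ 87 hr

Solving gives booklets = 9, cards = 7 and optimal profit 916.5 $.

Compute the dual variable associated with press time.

At the optimum: collating uses 25 of 32 (slack = 7); ink uses 75 of 75 (binding); press time uses 87 of 87 (binding).
Slack constraints have shadow price 0 (complementary slackness).
From A_Bᵀ y = c: 6·y_ink + 5·y_press time = 64.5; 3·y_ink + 6·y_press time = 48.
Solving: y_ink = 7, y_press time = 4.5.
Shadow price of press time = 4.5.

4.5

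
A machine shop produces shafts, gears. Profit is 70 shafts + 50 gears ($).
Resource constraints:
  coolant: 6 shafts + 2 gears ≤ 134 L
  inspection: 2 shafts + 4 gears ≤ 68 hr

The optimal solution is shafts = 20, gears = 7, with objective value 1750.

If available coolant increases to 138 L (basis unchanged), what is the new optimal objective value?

Check each constraint at x*: coolant 134/134 (tight); inspection 68/68 (tight).
From A_Bᵀ y = c: 6·y_coolant + 2·y_inspection = 70; 2·y_coolant + 4·y_inspection = 50.
→ y_coolant = 9 and y_inspection = 8.
Δz = y_coolant·Δb = 9 × (4) = 36, so new z* = 1750 + 36 = 1786.

1786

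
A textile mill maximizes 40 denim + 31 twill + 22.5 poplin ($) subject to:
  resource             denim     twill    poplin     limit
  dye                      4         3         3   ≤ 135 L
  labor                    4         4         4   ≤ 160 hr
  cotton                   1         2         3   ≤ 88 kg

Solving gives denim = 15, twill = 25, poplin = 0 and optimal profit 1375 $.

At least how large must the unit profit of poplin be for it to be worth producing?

Check each constraint at x*: dye 135/135 (tight); labor 160/160 (tight); cotton 65/88 (slack 23).
Slack constraints have shadow price 0 (complementary slackness).
The binding rows give the dual system: 4·y_dye + 4·y_labor = 40 and 3·y_dye + 4·y_labor = 31.
Solving: y_dye = 9, y_labor = 1.
poplin enters the basis when its profit ≥ yᵀa₃ = 9·3 + 1·4 = 31.

31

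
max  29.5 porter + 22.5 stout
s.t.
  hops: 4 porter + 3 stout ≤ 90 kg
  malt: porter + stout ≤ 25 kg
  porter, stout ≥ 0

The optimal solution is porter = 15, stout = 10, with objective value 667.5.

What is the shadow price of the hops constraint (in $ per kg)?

7

At the optimum: hops uses 90 of 90 (binding); malt uses 25 of 25 (binding).
The binding rows give the dual system: 4·y_hops + 1·y_malt = 29.5 and 3·y_hops + 1·y_malt = 22.5.
→ y_hops = 7 and y_malt = 1.5.
Shadow price of hops = 7.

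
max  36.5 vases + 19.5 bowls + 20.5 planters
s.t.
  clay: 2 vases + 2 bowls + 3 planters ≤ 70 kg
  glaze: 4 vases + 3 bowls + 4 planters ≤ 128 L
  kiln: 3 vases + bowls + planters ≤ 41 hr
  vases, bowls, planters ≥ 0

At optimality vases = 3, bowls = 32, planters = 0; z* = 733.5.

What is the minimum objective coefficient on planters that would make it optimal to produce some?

25

Check each constraint at x*: clay 70/70 (tight); glaze 108/128 (slack 20); kiln 41/41 (tight).
Since glaze is not tight, its dual is 0.
From A_Bᵀ y = c: 2·y_clay + 3·y_kiln = 36.5; 2·y_clay + 1·y_kiln = 19.5.
This yields shadow prices y_clay = 5.5, y_kiln = 8.5.
planters enters the basis when its profit ≥ yᵀa₃ = 5.5·3 + 8.5·1 = 25.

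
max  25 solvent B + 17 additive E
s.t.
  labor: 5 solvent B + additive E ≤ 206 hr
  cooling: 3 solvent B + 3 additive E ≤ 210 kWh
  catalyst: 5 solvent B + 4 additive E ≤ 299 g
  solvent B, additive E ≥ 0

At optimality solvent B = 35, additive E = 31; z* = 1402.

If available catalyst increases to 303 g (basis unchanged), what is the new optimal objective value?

1418

Binding: labor and catalyst. Non-binding: cooling (12 unused).
Since cooling is not tight, its dual is 0.
The binding rows give the dual system: 5·y_labor + 5·y_catalyst = 25 and 1·y_labor + 4·y_catalyst = 17.
→ y_labor = 1 and y_catalyst = 4.
Δz = y_catalyst·Δb = 4 × (4) = 16, so new z* = 1402 + 16 = 1418.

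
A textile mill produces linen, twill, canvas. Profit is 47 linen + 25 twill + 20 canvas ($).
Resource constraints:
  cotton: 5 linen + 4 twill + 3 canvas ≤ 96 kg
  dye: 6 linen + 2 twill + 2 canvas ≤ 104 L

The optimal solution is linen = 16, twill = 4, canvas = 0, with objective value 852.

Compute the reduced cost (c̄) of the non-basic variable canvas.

Check each constraint at x*: cotton 96/96 (tight); dye 104/104 (tight).
Dual feasibility on the basic columns requires 5·y_cotton + 6·y_dye = 47, 4·y_cotton + 2·y_dye = 25.
This yields shadow prices y_cotton = 4, y_dye = 4.5.
Reduced cost of canvas: c₃ − yᵀa₃ = 20 − (4·3 + 4.5·2) = 20 − 21 = -1.

-1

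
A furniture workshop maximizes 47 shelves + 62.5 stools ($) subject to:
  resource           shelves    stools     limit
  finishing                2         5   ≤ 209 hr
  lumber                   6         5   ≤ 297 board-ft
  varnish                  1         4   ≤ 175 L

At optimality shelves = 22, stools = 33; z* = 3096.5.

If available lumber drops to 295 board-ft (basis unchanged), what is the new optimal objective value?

3085.5

Binding: finishing and lumber. Non-binding: varnish (21 unused).
By complementary slackness, y = 0 for the non-binding constraint.
The binding rows give the dual system: 2·y_finishing + 6·y_lumber = 47 and 5·y_finishing + 5·y_lumber = 62.5.
This yields shadow prices y_finishing = 7, y_lumber = 5.5.
Δz = y_lumber·Δb = 5.5 × (-2) = -11, so new z* = 3096.5 − 11 = 3085.5.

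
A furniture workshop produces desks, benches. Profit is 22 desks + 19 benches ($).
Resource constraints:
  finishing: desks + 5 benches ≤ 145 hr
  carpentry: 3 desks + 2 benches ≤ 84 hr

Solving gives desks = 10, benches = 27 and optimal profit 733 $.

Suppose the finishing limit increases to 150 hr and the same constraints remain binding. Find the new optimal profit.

738

Check each constraint at x*: finishing 145/145 (tight); carpentry 84/84 (tight).
Dual feasibility on the basic columns requires 1·y_finishing + 3·y_carpentry = 22, 5·y_finishing + 2·y_carpentry = 19.
This yields shadow prices y_finishing = 1, y_carpentry = 7.
Δz = y_finishing·Δb = 1 × (5) = 5, so new z* = 733 + 5 = 738.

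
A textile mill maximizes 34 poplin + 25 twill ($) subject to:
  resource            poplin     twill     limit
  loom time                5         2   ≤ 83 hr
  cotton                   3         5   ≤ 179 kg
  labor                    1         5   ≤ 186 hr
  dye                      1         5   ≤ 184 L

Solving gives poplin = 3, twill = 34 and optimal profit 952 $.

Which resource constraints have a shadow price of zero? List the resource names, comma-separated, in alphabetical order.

loom time: 83/83 (binding)
cotton: 179/179 (binding)
labor: 173/186 (slack 13)
dye: 173/184 (slack 11)
By complementary slackness, a constraint with positive slack has shadow price 0 → dye, labor.

dye, labor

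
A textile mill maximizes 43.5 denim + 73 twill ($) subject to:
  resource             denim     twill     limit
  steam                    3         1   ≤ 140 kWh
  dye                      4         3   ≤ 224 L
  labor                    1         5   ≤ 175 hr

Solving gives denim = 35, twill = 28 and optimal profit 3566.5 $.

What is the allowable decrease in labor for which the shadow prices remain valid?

Binding constraints: dye, labor. The basis is B = [[4,3],[1,5]] with det 17.
Per unit decrease in labor, x* moves by d = (0.1765, -0.2353).
The basis stays optimal until steam becomes binding; allowable decrease = 23.8 hr.

23.8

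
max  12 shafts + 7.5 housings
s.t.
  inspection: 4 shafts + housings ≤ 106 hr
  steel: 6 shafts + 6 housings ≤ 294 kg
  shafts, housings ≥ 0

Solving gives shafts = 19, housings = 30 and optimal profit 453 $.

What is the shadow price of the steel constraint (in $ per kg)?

1

Check each constraint at x*: inspection 106/106 (tight); steel 294/294 (tight).
From A_Bᵀ y = c: 4·y_inspection + 6·y_steel = 12; 1·y_inspection + 6·y_steel = 7.5.
→ y_inspection = 1.5 and y_steel = 1.
Shadow price of steel = 1.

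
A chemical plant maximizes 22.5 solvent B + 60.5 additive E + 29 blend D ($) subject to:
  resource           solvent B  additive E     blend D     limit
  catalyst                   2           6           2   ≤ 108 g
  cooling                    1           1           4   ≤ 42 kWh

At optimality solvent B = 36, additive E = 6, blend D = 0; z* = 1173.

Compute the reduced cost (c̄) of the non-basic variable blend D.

At the optimum: catalyst uses 108 of 108 (binding); cooling uses 42 of 42 (binding).
From A_Bᵀ y = c: 2·y_catalyst + 1·y_cooling = 22.5; 6·y_catalyst + 1·y_cooling = 60.5.
This yields shadow prices y_catalyst = 9.5, y_cooling = 3.5.
Reduced cost of blend D: c₃ − yᵀa₃ = 29 − (9.5·2 + 3.5·4) = 29 − 33 = -4.

-4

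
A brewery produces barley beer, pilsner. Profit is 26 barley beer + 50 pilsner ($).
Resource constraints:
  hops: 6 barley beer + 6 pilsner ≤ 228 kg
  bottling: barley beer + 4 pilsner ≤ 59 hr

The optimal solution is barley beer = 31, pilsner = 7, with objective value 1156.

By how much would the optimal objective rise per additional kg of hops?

3

Check each constraint at x*: hops 228/228 (tight); bottling 59/59 (tight).
The binding rows give the dual system: 6·y_hops + 1·y_bottling = 26 and 6·y_hops + 4·y_bottling = 50.
Solving: y_hops = 3, y_bottling = 8.
Shadow price of hops = 3.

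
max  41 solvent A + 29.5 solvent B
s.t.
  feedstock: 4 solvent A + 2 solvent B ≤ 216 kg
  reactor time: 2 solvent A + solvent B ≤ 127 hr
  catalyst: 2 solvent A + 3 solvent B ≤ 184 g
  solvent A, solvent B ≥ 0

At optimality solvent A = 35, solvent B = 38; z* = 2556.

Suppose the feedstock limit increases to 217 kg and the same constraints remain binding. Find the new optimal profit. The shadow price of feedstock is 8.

Δb = 1, so new z* = 2556 + (8)·(1) = 2556 + 8 = 2564.

2564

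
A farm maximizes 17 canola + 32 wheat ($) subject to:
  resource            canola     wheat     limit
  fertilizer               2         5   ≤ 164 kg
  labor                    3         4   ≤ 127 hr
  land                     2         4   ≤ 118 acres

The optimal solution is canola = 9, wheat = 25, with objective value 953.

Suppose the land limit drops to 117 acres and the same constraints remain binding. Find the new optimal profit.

946

At the optimum: fertilizer uses 143 of 164 (slack = 21); labor uses 127 of 127 (binding); land uses 118 of 118 (binding).
Since fertilizer is not tight, its dual is 0.
Dual feasibility on the basic columns requires 3·y_labor + 2·y_land = 17, 4·y_labor + 4·y_land = 32.
→ y_labor = 1 and y_land = 7.
Δz = y_land·Δb = 7 × (-1) = -7, so new z* = 953 − 7 = 946.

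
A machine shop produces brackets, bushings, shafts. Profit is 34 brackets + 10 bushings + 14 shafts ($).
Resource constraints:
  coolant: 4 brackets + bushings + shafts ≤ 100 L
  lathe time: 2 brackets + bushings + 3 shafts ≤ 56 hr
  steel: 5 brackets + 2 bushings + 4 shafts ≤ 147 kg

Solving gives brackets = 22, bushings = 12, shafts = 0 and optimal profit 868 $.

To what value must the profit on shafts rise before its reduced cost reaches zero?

Binding: coolant and lathe time. Non-binding: steel (13 unused).
Slack constraints have shadow price 0 (complementary slackness).
Dual feasibility on the basic columns requires 4·y_coolant + 2·y_lathe time = 34, 1·y_coolant + 1·y_lathe time = 10.
This yields shadow prices y_coolant = 7, y_lathe time = 3.
shafts enters the basis when its profit ≥ yᵀa₃ = 7·1 + 3·3 = 16.

16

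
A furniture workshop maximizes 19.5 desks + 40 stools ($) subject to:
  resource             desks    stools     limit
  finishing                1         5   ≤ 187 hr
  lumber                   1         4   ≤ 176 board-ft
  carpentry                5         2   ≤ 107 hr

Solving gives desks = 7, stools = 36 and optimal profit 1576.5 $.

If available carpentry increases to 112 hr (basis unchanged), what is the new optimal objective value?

1589

Binding: finishing and carpentry. Non-binding: lumber (25 unused).
Slack constraints have shadow price 0 (complementary slackness).
From A_Bᵀ y = c: 1·y_finishing + 5·y_carpentry = 19.5; 5·y_finishing + 2·y_carpentry = 40.
→ y_finishing = 7 and y_carpentry = 2.5.
Δz = y_carpentry·Δb = 2.5 × (5) = 12.5, so new z* = 1576.5 + 12.5 = 1589.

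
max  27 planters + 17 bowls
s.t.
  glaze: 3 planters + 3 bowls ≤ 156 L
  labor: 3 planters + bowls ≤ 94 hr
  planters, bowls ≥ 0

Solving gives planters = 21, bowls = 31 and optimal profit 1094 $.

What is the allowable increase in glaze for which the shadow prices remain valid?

126

Binding constraints: glaze, labor. The basis is B = [[3,3],[3,1]] with det -6.
Per unit increase in glaze, x* moves by d = (-0.1667, 0.5).
The basis stays optimal until planters reaches 0; allowable increase = 126 L.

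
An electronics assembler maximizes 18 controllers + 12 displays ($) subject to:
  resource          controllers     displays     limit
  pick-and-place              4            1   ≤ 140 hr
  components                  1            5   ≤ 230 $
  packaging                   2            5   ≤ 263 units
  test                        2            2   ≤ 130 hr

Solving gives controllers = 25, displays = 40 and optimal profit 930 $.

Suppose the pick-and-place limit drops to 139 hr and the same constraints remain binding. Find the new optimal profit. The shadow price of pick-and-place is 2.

Δb = -1, so new z* = 930 + (2)·(-1) = 930 − 2 = 928.

928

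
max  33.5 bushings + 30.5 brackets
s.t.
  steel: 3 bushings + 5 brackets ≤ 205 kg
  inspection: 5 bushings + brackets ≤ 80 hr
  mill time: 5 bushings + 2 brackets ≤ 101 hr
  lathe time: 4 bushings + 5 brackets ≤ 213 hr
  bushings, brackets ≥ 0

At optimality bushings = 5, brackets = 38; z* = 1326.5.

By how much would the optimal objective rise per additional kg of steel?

4.5

Check each constraint at x*: steel 205/205 (tight); inspection 63/80 (slack 17); mill time 101/101 (tight); lathe time 210/213 (slack 3).
Slack constraints have shadow price 0 (complementary slackness).
The binding rows give the dual system: 3·y_steel + 5·y_mill time = 33.5 and 5·y_steel + 2·y_mill time = 30.5.
→ y_steel = 4.5 and y_mill time = 4.
Shadow price of steel = 4.5.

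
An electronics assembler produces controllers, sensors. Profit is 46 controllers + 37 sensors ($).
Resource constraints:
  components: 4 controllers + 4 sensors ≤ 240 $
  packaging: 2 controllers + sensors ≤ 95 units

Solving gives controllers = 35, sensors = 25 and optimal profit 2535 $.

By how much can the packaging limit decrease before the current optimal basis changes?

35

Binding constraints: components, packaging. The basis is B = [[4,4],[2,1]] with det -4.
Per unit decrease in packaging, x* moves by d = (-1, 1).
The basis stays optimal until controllers reaches 0; allowable decrease = 35 units.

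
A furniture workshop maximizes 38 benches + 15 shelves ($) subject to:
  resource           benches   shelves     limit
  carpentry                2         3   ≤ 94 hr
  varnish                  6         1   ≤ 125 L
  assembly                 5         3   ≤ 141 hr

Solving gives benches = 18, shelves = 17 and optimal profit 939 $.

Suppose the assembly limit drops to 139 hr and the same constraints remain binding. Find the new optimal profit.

931

Check each constraint at x*: carpentry 87/94 (slack 7); varnish 125/125 (tight); assembly 141/141 (tight).
Since carpentry is not tight, its dual is 0.
The binding rows give the dual system: 6·y_varnish + 5·y_assembly = 38 and 1·y_varnish + 3·y_assembly = 15.
This yields shadow prices y_varnish = 3, y_assembly = 4.
Δz = y_assembly·Δb = 4 × (-2) = -8, so new z* = 939 − 8 = 931.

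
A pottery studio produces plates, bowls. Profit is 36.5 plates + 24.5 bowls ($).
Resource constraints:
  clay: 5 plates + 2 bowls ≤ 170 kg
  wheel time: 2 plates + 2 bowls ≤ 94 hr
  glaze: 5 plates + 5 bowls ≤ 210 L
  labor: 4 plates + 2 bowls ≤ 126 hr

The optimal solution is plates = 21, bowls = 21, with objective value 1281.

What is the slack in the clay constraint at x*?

23

clay used = 5·21 + 2·21 = 147; slack = 170 − 147 = 23.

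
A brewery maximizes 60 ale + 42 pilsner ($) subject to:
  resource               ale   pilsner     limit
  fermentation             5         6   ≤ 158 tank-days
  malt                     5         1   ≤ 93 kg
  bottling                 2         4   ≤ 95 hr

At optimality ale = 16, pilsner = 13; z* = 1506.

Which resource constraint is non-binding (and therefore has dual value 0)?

fermentation: 158/158 (binding)
malt: 93/93 (binding)
bottling: 84/95 (slack 11)
By complementary slackness, a constraint with positive slack has shadow price 0 → bottling.

bottling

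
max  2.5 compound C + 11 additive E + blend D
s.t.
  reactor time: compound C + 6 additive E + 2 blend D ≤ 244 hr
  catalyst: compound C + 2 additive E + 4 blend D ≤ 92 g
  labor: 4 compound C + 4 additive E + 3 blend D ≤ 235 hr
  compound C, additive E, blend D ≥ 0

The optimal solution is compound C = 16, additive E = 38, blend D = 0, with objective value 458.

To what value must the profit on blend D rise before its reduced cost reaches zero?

7

Binding: reactor time and catalyst. Non-binding: labor (19 unused).
By complementary slackness, y = 0 for the non-binding constraint.
From A_Bᵀ y = c: 1·y_reactor time + 1·y_catalyst = 2.5; 6·y_reactor time + 2·y_catalyst = 11.
Solving: y_reactor time = 1.5, y_catalyst = 1.
blend D enters the basis when its profit ≥ yᵀa₃ = 1.5·2 + 1·4 = 7.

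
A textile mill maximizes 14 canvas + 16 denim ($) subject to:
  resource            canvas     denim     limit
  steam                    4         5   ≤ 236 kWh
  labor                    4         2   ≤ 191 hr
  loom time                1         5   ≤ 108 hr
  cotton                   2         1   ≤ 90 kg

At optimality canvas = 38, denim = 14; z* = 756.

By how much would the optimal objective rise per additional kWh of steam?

At the optimum: steam uses 222 of 236 (slack = 14); labor uses 180 of 191 (slack = 11); loom time uses 108 of 108 (binding); cotton uses 90 of 90 (binding).
By complementary slackness, y = 0 for the non-binding constraints.
The binding rows give the dual system: 1·y_loom time + 2·y_cotton = 14 and 5·y_loom time + 1·y_cotton = 16.
Solving: y_loom time = 2, y_cotton = 6.
Shadow price of steam = 0.

0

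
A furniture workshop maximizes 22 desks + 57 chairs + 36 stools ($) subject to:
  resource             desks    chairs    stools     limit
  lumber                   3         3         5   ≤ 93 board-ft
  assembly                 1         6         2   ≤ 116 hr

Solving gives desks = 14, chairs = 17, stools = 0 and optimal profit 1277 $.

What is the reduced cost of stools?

Check each constraint at x*: lumber 93/93 (tight); assembly 116/116 (tight).
From A_Bᵀ y = c: 3·y_lumber + 1·y_assembly = 22; 3·y_lumber + 6·y_assembly = 57.
Solving: y_lumber = 5, y_assembly = 7.
Reduced cost of stools: c₃ − yᵀa₃ = 36 − (5·5 + 7·2) = 36 − 39 = -3.

-3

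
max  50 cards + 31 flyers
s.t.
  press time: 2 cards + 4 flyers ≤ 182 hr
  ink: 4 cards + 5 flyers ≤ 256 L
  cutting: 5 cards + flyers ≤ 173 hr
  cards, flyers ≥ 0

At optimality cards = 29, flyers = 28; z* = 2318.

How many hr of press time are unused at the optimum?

press time used = 2·29 + 4·28 = 170; slack = 182 − 170 = 12.

12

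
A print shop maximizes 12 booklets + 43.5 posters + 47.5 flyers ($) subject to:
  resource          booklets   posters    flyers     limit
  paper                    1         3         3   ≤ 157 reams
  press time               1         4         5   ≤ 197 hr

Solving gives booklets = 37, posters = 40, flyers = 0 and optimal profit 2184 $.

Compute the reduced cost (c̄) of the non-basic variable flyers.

Check each constraint at x*: paper 157/157 (tight); press time 197/197 (tight).
From A_Bᵀ y = c: 1·y_paper + 1·y_press time = 12; 3·y_paper + 4·y_press time = 43.5.
This yields shadow prices y_paper = 4.5, y_press time = 7.5.
Reduced cost of flyers: c₃ − yᵀa₃ = 47.5 − (4.5·3 + 7.5·5) = 47.5 − 51 = -3.5.

-3.5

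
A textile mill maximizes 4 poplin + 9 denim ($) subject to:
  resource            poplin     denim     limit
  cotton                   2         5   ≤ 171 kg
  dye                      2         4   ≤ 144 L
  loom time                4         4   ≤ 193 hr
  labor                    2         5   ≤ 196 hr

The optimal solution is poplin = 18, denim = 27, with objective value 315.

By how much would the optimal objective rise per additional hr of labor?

Check each constraint at x*: cotton 171/171 (tight); dye 144/144 (tight); loom time 180/193 (slack 13); labor 171/196 (slack 25).
By complementary slackness, y = 0 for the non-binding constraints.
The binding rows give the dual system: 2·y_cotton + 2·y_dye = 4 and 5·y_cotton + 4·y_dye = 9.
Solving: y_cotton = 1, y_dye = 1.
Shadow price of labor = 0.

0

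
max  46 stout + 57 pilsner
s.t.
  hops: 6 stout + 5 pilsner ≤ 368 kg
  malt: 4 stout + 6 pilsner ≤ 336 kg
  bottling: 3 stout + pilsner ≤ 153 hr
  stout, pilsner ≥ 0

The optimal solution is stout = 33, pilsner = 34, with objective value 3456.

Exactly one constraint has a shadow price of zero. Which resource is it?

bottling

hops: 368/368 (binding)
malt: 336/336 (binding)
bottling: 133/153 (slack 20)
By complementary slackness, a constraint with positive slack has shadow price 0 → bottling.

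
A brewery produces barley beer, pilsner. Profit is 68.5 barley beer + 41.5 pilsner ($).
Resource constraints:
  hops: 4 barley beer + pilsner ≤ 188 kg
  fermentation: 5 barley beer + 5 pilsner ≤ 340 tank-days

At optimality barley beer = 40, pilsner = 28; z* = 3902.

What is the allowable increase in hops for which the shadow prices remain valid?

84

Binding constraints: hops, fermentation. The basis is B = [[4,1],[5,5]] with det 15.
Per unit increase in hops, x* moves by d = (0.3333, -0.3333).
The basis stays optimal until pilsner reaches 0; allowable increase = 84 kg.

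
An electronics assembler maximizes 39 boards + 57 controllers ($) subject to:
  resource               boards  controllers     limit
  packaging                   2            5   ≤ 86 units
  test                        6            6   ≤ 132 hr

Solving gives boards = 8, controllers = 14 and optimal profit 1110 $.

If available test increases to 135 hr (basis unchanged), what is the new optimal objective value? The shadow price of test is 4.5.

Δb = 3, so new z* = 1110 + (4.5)·(3) = 1110 + 13.5 = 1123.5.

1123.5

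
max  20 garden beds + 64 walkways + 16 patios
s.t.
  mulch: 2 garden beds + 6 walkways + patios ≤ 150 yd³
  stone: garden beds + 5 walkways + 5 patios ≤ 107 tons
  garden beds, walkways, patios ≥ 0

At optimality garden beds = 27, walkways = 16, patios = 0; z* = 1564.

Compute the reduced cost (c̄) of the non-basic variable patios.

-3

At the optimum: mulch uses 150 of 150 (binding); stone uses 107 of 107 (binding).
Dual feasibility on the basic columns requires 2·y_mulch + 1·y_stone = 20, 6·y_mulch + 5·y_stone = 64.
→ y_mulch = 9 and y_stone = 2.
Reduced cost of patios: c₃ − yᵀa₃ = 16 − (9·1 + 2·5) = 16 − 19 = -3.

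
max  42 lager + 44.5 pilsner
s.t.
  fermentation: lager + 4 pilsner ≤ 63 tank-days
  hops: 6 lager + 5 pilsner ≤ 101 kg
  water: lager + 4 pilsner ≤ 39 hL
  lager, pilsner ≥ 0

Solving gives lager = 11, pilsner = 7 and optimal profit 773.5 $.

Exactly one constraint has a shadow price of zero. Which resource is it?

fermentation

fermentation: 39/63 (slack 24)
hops: 101/101 (binding)
water: 39/39 (binding)
By complementary slackness, a constraint with positive slack has shadow price 0 → fermentation.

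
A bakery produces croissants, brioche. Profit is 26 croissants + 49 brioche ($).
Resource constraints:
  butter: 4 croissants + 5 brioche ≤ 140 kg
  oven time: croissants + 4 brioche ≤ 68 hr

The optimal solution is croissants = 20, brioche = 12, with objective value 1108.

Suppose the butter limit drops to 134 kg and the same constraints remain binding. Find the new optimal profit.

1078

At the optimum: butter uses 140 of 140 (binding); oven time uses 68 of 68 (binding).
From A_Bᵀ y = c: 4·y_butter + 1·y_oven time = 26; 5·y_butter + 4·y_oven time = 49.
Solving: y_butter = 5, y_oven time = 6.
Δz = y_butter·Δb = 5 × (-6) = -30, so new z* = 1108 − 30 = 1078.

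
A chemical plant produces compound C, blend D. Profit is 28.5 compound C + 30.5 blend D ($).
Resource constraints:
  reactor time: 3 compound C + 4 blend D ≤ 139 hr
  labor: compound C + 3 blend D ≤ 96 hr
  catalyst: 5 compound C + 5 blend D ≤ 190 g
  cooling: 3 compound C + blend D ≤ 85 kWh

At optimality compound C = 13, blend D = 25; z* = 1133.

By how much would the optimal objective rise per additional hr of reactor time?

Check each constraint at x*: reactor time 139/139 (tight); labor 88/96 (slack 8); catalyst 190/190 (tight); cooling 64/85 (slack 21).
Since labor, cooling are not tight, their duals are 0.
From A_Bᵀ y = c: 3·y_reactor time + 5·y_catalyst = 28.5; 4·y_reactor time + 5·y_catalyst = 30.5.
This yields shadow prices y_reactor time = 2, y_catalyst = 4.5.
Shadow price of reactor time = 2.

2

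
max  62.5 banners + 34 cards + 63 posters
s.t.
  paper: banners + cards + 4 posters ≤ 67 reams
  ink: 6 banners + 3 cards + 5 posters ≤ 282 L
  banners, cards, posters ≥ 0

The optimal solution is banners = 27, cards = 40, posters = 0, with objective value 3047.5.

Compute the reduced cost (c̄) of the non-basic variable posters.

At the optimum: paper uses 67 of 67 (binding); ink uses 282 of 282 (binding).
The binding rows give the dual system: 1·y_paper + 6·y_ink = 62.5 and 1·y_paper + 3·y_ink = 34.
Solving: y_paper = 5.5, y_ink = 9.5.
Reduced cost of posters: c₃ − yᵀa₃ = 63 − (5.5·4 + 9.5·5) = 63 − 69.5 = -6.5.

-6.5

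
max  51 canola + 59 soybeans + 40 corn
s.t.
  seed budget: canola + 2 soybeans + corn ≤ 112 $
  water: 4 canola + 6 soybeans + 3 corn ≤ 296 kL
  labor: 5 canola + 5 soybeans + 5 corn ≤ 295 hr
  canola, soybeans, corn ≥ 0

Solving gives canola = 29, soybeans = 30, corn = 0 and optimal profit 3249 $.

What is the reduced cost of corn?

Binding: water and labor. Non-binding: seed budget (23 unused).
By complementary slackness, y = 0 for the non-binding constraint.
Dual feasibility on the basic columns requires 4·y_water + 5·y_labor = 51, 6·y_water + 5·y_labor = 59.
This yields shadow prices y_water = 4, y_labor = 7.
Reduced cost of corn: c₃ − yᵀa₃ = 40 − (4·3 + 7·5) = 40 − 47 = -7.

-7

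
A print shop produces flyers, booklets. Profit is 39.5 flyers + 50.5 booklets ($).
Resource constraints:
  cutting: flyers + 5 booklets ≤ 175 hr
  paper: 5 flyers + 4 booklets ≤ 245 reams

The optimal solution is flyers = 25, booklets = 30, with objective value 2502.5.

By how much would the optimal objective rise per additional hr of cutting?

4.5

Check each constraint at x*: cutting 175/175 (tight); paper 245/245 (tight).
From A_Bᵀ y = c: 1·y_cutting + 5·y_paper = 39.5; 5·y_cutting + 4·y_paper = 50.5.
→ y_cutting = 4.5 and y_paper = 7.
Shadow price of cutting = 4.5.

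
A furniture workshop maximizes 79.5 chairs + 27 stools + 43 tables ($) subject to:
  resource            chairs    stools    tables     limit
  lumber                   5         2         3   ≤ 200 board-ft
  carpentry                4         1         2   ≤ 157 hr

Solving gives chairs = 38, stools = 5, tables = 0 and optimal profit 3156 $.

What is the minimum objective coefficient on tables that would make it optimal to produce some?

Both lumber and carpentry are binding at x*.
Dual feasibility on the basic columns requires 5·y_lumber + 4·y_carpentry = 79.5, 2·y_lumber + 1·y_carpentry = 27.
Solving: y_lumber = 9.5, y_carpentry = 8.
tables enters the basis when its profit ≥ yᵀa₃ = 9.5·3 + 8·2 = 44.5.

44.5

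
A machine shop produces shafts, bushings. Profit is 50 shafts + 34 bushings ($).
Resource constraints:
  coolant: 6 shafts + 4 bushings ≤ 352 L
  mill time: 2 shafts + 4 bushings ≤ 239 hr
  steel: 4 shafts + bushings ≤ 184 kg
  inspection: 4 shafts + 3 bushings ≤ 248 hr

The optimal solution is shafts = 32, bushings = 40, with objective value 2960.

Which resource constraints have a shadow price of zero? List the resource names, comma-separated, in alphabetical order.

mill time, steel

coolant: 352/352 (binding)
mill time: 224/239 (slack 15)
steel: 168/184 (slack 16)
inspection: 248/248 (binding)
By complementary slackness, a constraint with positive slack has shadow price 0 → mill time, steel.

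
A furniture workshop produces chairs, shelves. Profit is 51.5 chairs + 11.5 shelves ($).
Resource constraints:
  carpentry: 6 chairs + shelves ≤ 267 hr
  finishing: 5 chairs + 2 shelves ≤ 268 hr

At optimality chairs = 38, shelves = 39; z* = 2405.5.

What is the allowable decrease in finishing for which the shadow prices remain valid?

Binding constraints: carpentry, finishing. The basis is B = [[6,1],[5,2]] with det 7.
Per unit decrease in finishing, x* moves by d = (0.1429, -0.8571).
The basis stays optimal until shelves reaches 0; allowable decrease = 45.5 hr.

45.5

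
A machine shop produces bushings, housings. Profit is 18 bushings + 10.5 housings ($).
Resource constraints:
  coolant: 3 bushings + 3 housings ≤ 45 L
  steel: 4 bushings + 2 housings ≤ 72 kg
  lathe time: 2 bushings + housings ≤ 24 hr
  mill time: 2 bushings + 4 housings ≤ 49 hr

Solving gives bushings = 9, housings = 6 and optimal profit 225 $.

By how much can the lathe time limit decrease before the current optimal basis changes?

Binding constraints: coolant, lathe time. The basis is B = [[3,3],[2,1]] with det -3.
Per unit decrease in lathe time, x* moves by d = (-1, 1).
The basis stays optimal until mill time becomes binding; allowable decrease = 3.5 hr.

3.5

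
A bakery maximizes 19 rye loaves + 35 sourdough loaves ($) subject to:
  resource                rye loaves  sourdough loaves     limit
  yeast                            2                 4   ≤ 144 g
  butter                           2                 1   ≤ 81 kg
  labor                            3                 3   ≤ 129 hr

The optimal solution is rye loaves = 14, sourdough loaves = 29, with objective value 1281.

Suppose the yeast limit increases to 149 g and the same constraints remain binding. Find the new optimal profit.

1321

Binding: yeast and labor. Non-binding: butter (24 unused).
Since butter is not tight, its dual is 0.
The binding rows give the dual system: 2·y_yeast + 3·y_labor = 19 and 4·y_yeast + 3·y_labor = 35.
Solving: y_yeast = 8, y_labor = 1.
Δz = y_yeast·Δb = 8 × (5) = 40, so new z* = 1281 + 40 = 1321.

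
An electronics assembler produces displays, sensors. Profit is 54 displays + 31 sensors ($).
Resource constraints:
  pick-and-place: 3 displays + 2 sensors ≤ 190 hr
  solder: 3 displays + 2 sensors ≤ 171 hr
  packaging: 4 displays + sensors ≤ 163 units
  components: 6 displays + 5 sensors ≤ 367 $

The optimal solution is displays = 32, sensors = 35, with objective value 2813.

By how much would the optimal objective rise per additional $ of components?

5

At the optimum: pick-and-place uses 166 of 190 (slack = 24); solder uses 166 of 171 (slack = 5); packaging uses 163 of 163 (binding); components uses 367 of 367 (binding).
Slack constraints have shadow price 0 (complementary slackness).
From A_Bᵀ y = c: 4·y_packaging + 6·y_components = 54; 1·y_packaging + 5·y_components = 31.
This yields shadow prices y_packaging = 6, y_components = 5.
Shadow price of components = 5.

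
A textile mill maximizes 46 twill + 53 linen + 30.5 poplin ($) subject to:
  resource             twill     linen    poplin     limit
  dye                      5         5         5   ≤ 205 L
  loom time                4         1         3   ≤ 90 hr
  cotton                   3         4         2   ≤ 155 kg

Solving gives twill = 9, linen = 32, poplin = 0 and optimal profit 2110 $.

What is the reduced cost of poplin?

-8.5

Check each constraint at x*: dye 205/205 (tight); loom time 68/90 (slack 22); cotton 155/155 (tight).
Since loom time is not tight, its dual is 0.
Dual feasibility on the basic columns requires 5·y_dye + 3·y_cotton = 46, 5·y_dye + 4·y_cotton = 53.
Solving: y_dye = 5, y_cotton = 7.
Reduced cost of poplin: c₃ − yᵀa₃ = 30.5 − (5·5 + 7·2) = 30.5 − 39 = -8.5.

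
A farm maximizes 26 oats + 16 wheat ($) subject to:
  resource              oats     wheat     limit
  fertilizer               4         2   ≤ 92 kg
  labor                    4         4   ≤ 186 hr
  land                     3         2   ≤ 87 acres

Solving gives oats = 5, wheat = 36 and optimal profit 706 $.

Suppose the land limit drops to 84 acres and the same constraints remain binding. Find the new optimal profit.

At the optimum: fertilizer uses 92 of 92 (binding); labor uses 164 of 186 (slack = 22); land uses 87 of 87 (binding).
Slack constraints have shadow price 0 (complementary slackness).
From A_Bᵀ y = c: 4·y_fertilizer + 3·y_land = 26; 2·y_fertilizer + 2·y_land = 16.
→ y_fertilizer = 2 and y_land = 6.
Δz = y_land·Δb = 6 × (-3) = -18, so new z* = 706 − 18 = 688.

688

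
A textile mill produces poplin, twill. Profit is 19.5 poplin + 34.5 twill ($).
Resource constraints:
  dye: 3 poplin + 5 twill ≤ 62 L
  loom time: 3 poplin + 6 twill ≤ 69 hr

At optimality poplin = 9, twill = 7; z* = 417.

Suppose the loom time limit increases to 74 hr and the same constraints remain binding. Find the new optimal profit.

427

Check each constraint at x*: dye 62/62 (tight); loom time 69/69 (tight).
The binding rows give the dual system: 3·y_dye + 3·y_loom time = 19.5 and 5·y_dye + 6·y_loom time = 34.5.
This yields shadow prices y_dye = 4.5, y_loom time = 2.
Δz = y_loom time·Δb = 2 × (5) = 10, so new z* = 417 + 10 = 427.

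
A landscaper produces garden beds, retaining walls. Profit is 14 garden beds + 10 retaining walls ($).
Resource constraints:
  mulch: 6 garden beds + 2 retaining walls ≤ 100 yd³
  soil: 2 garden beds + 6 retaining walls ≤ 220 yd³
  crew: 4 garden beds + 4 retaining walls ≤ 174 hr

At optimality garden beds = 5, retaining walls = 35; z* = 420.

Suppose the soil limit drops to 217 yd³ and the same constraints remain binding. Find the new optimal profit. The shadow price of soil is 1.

Δb = -3, so new z* = 420 + (1)·(-3) = 420 − 3 = 417.

417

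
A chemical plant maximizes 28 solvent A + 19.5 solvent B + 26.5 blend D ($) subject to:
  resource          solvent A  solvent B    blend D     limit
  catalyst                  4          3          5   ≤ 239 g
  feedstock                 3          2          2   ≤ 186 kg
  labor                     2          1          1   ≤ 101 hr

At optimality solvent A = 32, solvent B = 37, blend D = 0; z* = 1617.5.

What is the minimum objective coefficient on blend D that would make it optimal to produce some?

Binding: catalyst and labor. Non-binding: feedstock (16 unused).
Since feedstock is not tight, its dual is 0.
Dual feasibility on the basic columns requires 4·y_catalyst + 2·y_labor = 28, 3·y_catalyst + 1·y_labor = 19.5.
This yields shadow prices y_catalyst = 5.5, y_labor = 3.
blend D enters the basis when its profit ≥ yᵀa₃ = 5.5·5 + 3·1 = 30.5.

30.5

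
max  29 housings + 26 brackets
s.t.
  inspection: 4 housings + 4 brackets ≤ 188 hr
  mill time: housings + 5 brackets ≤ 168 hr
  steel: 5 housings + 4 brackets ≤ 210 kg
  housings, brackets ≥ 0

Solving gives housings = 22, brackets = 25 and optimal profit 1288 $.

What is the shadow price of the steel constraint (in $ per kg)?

3

Check each constraint at x*: inspection 188/188 (tight); mill time 147/168 (slack 21); steel 210/210 (tight).
By complementary slackness, y = 0 for the non-binding constraint.
Dual feasibility on the basic columns requires 4·y_inspection + 5·y_steel = 29, 4·y_inspection + 4·y_steel = 26.
→ y_inspection = 3.5 and y_steel = 3.
Shadow price of steel = 3.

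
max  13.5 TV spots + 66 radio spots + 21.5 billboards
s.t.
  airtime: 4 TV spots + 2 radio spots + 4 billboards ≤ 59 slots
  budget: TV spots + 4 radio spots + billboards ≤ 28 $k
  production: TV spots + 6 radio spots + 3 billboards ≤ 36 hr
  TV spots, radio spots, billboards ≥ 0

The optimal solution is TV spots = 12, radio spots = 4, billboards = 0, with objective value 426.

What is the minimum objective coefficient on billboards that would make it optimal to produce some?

25.5

At the optimum: airtime uses 56 of 59 (slack = 3); budget uses 28 of 28 (binding); production uses 36 of 36 (binding).
Since airtime is not tight, its dual is 0.
The binding rows give the dual system: 1·y_budget + 1·y_production = 13.5 and 4·y_budget + 6·y_production = 66.
This yields shadow prices y_budget = 7.5, y_production = 6.
billboards enters the basis when its profit ≥ yᵀa₃ = 7.5·1 + 6·3 = 25.5.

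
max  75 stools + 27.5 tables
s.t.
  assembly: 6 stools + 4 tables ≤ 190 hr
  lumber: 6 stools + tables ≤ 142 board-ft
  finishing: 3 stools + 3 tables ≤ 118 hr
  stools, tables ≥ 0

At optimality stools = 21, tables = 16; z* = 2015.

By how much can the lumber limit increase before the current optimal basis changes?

Binding constraints: assembly, lumber. The basis is B = [[6,4],[6,1]] with det -18.
Per unit increase in lumber, x* moves by d = (0.2222, -0.3333).
The basis stays optimal until tables reaches 0; allowable increase = 48 board-ft.

48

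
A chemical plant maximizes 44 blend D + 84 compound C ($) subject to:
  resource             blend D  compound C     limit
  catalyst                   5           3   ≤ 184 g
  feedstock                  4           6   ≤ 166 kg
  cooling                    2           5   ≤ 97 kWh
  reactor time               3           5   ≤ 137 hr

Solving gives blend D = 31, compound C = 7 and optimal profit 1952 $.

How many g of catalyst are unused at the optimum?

8

catalyst used = 5·31 + 3·7 = 176; slack = 184 − 176 = 8.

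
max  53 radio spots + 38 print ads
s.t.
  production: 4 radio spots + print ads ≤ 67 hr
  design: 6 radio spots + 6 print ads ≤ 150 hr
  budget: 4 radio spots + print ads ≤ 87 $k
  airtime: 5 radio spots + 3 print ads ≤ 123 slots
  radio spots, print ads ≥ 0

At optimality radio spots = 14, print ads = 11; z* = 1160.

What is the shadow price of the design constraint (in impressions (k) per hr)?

5.5

Binding: production and design. Non-binding: budget (20 unused), airtime (20 unused).
Since budget, airtime are not tight, their duals are 0.
The binding rows give the dual system: 4·y_production + 6·y_design = 53 and 1·y_production + 6·y_design = 38.
→ y_production = 5 and y_design = 5.5.
Shadow price of design = 5.5.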